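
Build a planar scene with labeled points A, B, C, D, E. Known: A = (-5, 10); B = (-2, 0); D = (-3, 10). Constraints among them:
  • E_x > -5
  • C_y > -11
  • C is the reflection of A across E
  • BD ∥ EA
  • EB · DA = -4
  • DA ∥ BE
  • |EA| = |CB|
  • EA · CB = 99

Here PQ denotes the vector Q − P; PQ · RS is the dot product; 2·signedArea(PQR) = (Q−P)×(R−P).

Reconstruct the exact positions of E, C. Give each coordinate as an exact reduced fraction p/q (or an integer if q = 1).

C = (-3, -10)
E = (-4, 0)

1. E_x = -4  [BD ∥ EA ∩ DA ∥ BE]
2. E_y = 0  [BD ∥ EA ∩ DA ∥ BE]
   → E = (-4, 0)
3. C_x = -3  [C is the reflection of A across E]
4. C_y = -10  [C is the reflection of A across E]
   → C = (-3, -10)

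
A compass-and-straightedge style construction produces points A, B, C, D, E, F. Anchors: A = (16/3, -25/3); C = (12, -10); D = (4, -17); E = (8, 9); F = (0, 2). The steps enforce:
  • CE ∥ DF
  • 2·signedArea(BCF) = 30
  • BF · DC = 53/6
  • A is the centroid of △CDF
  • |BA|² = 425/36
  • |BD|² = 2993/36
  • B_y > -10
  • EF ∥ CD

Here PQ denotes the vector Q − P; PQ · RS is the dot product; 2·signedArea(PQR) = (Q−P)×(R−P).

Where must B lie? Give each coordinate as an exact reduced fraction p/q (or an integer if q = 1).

1. B_x = 26/3  [2·signedArea(BCF) = 30 ∩ BF · DC = 53/6]
2. B_y = -55/6  [2·signedArea(BCF) = 30 ∩ BF · DC = 53/6]
   → B = (26/3, -55/6)

B = (26/3, -55/6)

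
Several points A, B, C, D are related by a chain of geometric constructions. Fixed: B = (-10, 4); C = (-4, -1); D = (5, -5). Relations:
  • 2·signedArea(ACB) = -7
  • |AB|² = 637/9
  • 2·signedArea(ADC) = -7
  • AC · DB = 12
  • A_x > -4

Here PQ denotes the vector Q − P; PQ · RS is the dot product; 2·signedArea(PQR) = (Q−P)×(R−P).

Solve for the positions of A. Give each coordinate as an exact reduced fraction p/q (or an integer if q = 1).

1. A_x = -3  [AC · DB = 12 ∩ 2·signedArea(ADC) = -7]
2. A_y = -2/3  [AC · DB = 12 ∩ 2·signedArea(ADC) = -7]
   → A = (-3, -2/3)

A = (-3, -2/3)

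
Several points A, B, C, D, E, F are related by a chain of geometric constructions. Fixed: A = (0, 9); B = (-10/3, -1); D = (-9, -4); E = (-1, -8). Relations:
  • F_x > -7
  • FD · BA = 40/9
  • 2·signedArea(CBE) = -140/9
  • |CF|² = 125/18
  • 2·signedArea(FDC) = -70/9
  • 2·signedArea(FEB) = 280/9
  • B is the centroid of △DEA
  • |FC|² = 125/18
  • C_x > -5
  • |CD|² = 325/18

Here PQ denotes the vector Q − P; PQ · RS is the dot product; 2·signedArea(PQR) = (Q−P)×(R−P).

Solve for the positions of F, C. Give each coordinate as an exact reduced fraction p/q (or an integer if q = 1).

C = (-29/6, -19/6)
F = (-19/3, -16/3)

1. F_x = -19/3  [FD · BA = 40/9 ∩ 2·signedArea(FEB) = 280/9]
2. F_y = -16/3  [FD · BA = 40/9 ∩ 2·signedArea(FEB) = 280/9]
   → F = (-19/3, -16/3)
3. C_x = -29/6  [2·signedArea(CBE) = -140/9 ∩ 2·signedArea(FDC) = -70/9]
4. C_y = -19/6  [2·signedArea(CBE) = -140/9 ∩ 2·signedArea(FDC) = -70/9]
   → C = (-29/6, -19/6)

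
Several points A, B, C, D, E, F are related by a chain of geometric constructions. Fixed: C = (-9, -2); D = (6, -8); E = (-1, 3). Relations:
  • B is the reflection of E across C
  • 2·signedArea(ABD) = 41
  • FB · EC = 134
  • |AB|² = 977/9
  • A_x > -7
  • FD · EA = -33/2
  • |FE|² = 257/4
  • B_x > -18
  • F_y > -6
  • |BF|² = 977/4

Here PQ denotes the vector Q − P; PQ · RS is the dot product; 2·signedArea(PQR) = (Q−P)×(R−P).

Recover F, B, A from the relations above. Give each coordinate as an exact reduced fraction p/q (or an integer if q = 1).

A = (-20/3, -17/3)
B = (-17, -7)
F = (-3/2, -5)

1. B_x = -17  [B is the reflection of E across C]
2. B_y = -7  [B is the reflection of E across C]
   → B = (-17, -7)
3. A_x = -20/3  [line 1·x + 23·y + 137 = 0 ∩ |AB|² = 977/9]
4. A_y = -17/3  [line 1·x + 23·y + 137 = 0 ∩ |AB|² = 977/9]
   → A = (-20/3, -17/3)
5. F_x = -3/2  [FD · EA = -33/2 ∩ FB · EC = 134]
6. F_y = -5  [FD · EA = -33/2 ∩ FB · EC = 134]
   → F = (-3/2, -5)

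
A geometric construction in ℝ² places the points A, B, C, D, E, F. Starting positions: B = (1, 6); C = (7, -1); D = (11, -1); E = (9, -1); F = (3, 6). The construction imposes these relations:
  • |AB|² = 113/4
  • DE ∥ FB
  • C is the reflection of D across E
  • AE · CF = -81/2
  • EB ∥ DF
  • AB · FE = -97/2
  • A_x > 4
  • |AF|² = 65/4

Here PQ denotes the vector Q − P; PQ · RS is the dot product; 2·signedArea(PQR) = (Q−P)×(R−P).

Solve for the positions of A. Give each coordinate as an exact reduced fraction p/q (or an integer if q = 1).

1. A_x = 5  [AE · CF = -81/2 ∩ AB · FE = -97/2]
2. A_y = 5/2  [AE · CF = -81/2 ∩ AB · FE = -97/2]
   → A = (5, 5/2)

A = (5, 5/2)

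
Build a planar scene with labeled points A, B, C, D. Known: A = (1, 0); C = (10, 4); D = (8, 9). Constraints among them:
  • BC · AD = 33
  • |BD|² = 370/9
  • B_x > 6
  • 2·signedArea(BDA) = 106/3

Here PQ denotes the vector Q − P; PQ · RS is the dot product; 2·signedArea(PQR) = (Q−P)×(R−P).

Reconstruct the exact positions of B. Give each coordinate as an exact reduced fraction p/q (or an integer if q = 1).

1. B_x = 7  [2·signedArea(BDA) = 106/3 ∩ BC · AD = 33]
2. B_y = 8/3  [2·signedArea(BDA) = 106/3 ∩ BC · AD = 33]
   → B = (7, 8/3)

B = (7, 8/3)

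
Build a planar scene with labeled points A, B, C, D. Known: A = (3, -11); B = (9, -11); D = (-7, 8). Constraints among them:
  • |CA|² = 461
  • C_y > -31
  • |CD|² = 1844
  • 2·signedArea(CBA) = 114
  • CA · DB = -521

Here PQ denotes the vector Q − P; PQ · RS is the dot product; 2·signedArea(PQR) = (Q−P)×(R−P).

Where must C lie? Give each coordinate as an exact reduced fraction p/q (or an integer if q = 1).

1. C_x = 13  [CA · DB = -521 ∩ 2·signedArea(CBA) = 114]
2. C_y = -30  [CA · DB = -521 ∩ 2·signedArea(CBA) = 114]
   → C = (13, -30)

C = (13, -30)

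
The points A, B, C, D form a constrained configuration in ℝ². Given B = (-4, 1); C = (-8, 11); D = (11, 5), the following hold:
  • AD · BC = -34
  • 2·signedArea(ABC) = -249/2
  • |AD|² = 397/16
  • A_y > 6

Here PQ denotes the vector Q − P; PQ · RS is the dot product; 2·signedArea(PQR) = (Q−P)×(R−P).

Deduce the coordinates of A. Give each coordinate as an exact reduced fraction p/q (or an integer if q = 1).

1. A_x = 25/4  [2·signedArea(ABC) = -249/2 ∩ AD · BC = -34]
2. A_y = 13/2  [2·signedArea(ABC) = -249/2 ∩ AD · BC = -34]
   → A = (25/4, 13/2)

A = (25/4, 13/2)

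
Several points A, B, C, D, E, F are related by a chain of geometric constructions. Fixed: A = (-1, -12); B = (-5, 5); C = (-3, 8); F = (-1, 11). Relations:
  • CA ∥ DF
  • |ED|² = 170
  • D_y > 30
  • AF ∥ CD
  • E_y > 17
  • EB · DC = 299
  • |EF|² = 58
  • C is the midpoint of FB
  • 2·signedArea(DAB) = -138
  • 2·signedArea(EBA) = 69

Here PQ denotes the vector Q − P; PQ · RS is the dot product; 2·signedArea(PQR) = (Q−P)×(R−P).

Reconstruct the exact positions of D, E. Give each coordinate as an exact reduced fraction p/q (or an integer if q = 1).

1. D_x = -3  [CA ∥ DF ∩ AF ∥ CD]
2. D_y = 31  [CA ∥ DF ∩ AF ∥ CD]
   → D = (-3, 31)
3. E_x = -4  [2·signedArea(EBA) = 69 ∩ EB · DC = 299]
4. E_y = 18  [2·signedArea(EBA) = 69 ∩ EB · DC = 299]
   → E = (-4, 18)

D = (-3, 31)
E = (-4, 18)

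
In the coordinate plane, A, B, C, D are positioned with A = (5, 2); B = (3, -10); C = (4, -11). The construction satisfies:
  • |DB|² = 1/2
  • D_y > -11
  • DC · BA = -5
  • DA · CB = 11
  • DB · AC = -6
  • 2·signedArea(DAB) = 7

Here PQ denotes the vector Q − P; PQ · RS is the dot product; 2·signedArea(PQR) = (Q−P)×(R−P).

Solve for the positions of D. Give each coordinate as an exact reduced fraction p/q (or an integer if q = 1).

D = (7/2, -21/2)

1. D_x = 7/2  [DC · BA = -5 ∩ DA · CB = 11]
2. D_y = -21/2  [DC · BA = -5 ∩ DA · CB = 11]
   → D = (7/2, -21/2)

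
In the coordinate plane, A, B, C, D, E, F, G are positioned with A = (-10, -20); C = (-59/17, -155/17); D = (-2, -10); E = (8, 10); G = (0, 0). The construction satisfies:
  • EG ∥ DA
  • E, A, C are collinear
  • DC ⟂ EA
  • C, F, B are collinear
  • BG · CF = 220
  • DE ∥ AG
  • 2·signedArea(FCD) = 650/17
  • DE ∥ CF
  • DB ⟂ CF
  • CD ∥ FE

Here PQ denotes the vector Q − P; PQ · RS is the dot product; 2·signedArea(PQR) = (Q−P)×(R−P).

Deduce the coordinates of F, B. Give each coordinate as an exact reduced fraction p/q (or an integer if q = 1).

1. F_x = 111/17  [CD ∥ FE ∩ DE ∥ CF]
2. F_y = 185/17  [CD ∥ FE ∩ DE ∥ CF]
   → F = (111/17, 185/17)
3. B_x = -60/17  [C, F, B are collinear ∩ DB ⟂ CF]
4. B_y = -157/17  [C, F, B are collinear ∩ DB ⟂ CF]
   → B = (-60/17, -157/17)

B = (-60/17, -157/17)
F = (111/17, 185/17)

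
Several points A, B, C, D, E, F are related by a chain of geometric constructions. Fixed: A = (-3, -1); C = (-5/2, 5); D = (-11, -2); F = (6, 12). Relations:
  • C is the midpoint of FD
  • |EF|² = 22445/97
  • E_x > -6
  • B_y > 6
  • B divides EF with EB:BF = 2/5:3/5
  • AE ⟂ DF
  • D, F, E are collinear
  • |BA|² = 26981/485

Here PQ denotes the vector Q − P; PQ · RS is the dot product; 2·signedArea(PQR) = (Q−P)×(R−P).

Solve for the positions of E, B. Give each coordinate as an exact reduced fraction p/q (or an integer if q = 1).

B = (-507/485, 3006/485)
E = (-557/97, 226/97)

1. E_x = -557/97  [D, F, E are collinear ∩ AE ⟂ DF]
2. E_y = 226/97  [D, F, E are collinear ∩ AE ⟂ DF]
   → E = (-557/97, 226/97)
3. B_x = -507/485  [B divides EF with EB:BF = 2/5:3/5]
4. B_y = 3006/485  [B divides EF with EB:BF = 2/5:3/5]
   → B = (-507/485, 3006/485)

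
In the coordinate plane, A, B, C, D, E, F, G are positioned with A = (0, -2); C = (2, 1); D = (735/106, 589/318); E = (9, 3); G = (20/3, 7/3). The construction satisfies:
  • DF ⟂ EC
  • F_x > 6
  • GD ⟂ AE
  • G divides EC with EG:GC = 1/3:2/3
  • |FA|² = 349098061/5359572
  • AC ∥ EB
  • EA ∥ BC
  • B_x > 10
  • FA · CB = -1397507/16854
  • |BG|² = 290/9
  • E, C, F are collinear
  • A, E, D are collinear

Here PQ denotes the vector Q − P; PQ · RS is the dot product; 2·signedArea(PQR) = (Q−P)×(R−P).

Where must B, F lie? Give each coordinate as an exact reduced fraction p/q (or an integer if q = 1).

1. B_x = 11  [EA ∥ BC ∩ AC ∥ EB]
2. B_y = 6  [EA ∥ BC ∩ AC ∥ EB]
   → B = (11, 6)
3. F_x = 114383/16854  [E, C, F are collinear ∩ DF ⟂ EC]
4. F_y = 19952/8427  [E, C, F are collinear ∩ DF ⟂ EC]
   → F = (114383/16854, 19952/8427)

B = (11, 6)
F = (114383/16854, 19952/8427)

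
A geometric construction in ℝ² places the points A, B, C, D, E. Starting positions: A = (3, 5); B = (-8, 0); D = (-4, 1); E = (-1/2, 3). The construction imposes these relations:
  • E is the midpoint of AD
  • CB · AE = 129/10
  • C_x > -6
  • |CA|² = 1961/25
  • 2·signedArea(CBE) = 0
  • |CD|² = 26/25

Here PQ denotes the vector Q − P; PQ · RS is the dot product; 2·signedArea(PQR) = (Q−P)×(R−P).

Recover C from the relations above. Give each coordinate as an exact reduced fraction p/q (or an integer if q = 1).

1. C_x = -5  [2·signedArea(CBE) = 0 ∩ CB · AE = 129/10]
2. C_y = 6/5  [2·signedArea(CBE) = 0 ∩ CB · AE = 129/10]
   → C = (-5, 6/5)

C = (-5, 6/5)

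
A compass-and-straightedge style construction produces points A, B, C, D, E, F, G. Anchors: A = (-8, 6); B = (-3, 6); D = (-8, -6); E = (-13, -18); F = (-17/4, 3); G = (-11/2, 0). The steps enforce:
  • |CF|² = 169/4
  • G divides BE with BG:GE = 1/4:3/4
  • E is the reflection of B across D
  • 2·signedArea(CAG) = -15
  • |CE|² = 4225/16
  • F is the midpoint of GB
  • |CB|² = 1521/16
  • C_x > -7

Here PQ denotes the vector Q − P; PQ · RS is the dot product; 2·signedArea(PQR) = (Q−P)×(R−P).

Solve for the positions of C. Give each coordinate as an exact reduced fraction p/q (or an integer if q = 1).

C = (-27/4, -3)

1. C_x = -27/4  [line 6·x + 5/2·y + 48 = 0 ∩ |CF|² = 169/4]
2. C_y = -3  [line 6·x + 5/2·y + 48 = 0 ∩ |CF|² = 169/4]
   → C = (-27/4, -3)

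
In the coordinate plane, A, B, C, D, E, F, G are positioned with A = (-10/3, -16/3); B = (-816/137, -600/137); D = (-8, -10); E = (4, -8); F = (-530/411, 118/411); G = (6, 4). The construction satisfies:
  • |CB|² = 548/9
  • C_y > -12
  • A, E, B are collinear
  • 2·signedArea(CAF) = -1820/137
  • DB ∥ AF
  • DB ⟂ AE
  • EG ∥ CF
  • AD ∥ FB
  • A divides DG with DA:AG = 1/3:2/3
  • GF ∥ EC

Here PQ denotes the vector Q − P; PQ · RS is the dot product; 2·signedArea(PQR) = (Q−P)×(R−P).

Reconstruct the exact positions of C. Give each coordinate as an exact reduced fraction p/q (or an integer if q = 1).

C = (-1352/411, -4814/411)

1. C_x = -1352/411  [EG ∥ CF ∩ GF ∥ EC]
2. C_y = -4814/411  [EG ∥ CF ∩ GF ∥ EC]
   → C = (-1352/411, -4814/411)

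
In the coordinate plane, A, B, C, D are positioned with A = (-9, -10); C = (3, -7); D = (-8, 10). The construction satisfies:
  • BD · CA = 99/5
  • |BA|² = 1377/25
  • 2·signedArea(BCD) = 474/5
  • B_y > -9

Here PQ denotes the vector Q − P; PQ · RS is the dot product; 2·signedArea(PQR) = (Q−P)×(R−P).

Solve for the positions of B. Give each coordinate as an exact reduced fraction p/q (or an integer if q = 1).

B = (-9/5, -41/5)

1. B_x = -9/5  [2·signedArea(BCD) = 474/5 ∩ BD · CA = 99/5]
2. B_y = -41/5  [2·signedArea(BCD) = 474/5 ∩ BD · CA = 99/5]
   → B = (-9/5, -41/5)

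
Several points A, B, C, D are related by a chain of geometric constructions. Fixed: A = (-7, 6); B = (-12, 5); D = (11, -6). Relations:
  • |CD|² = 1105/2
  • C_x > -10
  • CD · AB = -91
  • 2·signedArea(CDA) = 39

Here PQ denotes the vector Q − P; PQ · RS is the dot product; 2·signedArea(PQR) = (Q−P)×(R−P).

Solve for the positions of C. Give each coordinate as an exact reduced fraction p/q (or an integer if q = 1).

1. C_x = -19/2  [2·signedArea(CDA) = 39 ∩ CD · AB = -91]
2. C_y = 11/2  [2·signedArea(CDA) = 39 ∩ CD · AB = -91]
   → C = (-19/2, 11/2)

C = (-19/2, 11/2)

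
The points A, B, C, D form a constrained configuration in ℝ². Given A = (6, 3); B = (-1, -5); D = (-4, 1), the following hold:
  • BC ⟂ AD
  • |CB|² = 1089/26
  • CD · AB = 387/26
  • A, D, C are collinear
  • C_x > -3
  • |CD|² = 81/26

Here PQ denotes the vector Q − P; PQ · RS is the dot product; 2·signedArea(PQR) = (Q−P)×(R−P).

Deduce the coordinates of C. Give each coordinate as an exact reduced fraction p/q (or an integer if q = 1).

C = (-59/26, 35/26)

1. C_x = -59/26  [A, D, C are collinear ∩ BC ⟂ AD]
2. C_y = 35/26  [A, D, C are collinear ∩ BC ⟂ AD]
   → C = (-59/26, 35/26)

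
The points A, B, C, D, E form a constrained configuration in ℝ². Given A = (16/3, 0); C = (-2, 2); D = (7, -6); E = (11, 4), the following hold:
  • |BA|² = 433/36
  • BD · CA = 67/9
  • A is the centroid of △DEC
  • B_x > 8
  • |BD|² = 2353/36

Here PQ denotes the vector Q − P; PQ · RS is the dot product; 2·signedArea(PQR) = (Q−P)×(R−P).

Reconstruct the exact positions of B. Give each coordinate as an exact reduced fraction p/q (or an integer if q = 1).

1. B_x = 49/6  [line -22/3·x + 2·y + 503/9 = 0 ∩ |BD|² = 2353/36]
2. B_y = 2  [line -22/3·x + 2·y + 503/9 = 0 ∩ |BD|² = 2353/36]
   → B = (49/6, 2)

B = (49/6, 2)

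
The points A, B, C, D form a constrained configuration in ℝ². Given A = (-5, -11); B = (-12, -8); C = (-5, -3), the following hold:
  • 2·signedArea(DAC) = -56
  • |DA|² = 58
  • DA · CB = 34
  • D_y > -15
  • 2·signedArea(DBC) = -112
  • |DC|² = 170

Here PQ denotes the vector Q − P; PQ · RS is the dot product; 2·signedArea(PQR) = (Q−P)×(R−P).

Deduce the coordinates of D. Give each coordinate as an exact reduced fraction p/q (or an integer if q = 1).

1. D_x = 2  [2·signedArea(DAC) = -56 ∩ 2·signedArea(DBC) = -112]
2. D_y = -14  [2·signedArea(DAC) = -56 ∩ 2·signedArea(DBC) = -112]
   → D = (2, -14)

D = (2, -14)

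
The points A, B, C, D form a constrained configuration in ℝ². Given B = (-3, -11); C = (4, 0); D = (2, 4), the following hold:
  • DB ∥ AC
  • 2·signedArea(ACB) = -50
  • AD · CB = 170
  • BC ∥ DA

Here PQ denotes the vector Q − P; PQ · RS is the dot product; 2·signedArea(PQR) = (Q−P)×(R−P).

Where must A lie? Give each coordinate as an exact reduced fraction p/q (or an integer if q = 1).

A = (9, 15)

1. A_x = 9  [DB ∥ AC ∩ BC ∥ DA]
2. A_y = 15  [DB ∥ AC ∩ BC ∥ DA]
   → A = (9, 15)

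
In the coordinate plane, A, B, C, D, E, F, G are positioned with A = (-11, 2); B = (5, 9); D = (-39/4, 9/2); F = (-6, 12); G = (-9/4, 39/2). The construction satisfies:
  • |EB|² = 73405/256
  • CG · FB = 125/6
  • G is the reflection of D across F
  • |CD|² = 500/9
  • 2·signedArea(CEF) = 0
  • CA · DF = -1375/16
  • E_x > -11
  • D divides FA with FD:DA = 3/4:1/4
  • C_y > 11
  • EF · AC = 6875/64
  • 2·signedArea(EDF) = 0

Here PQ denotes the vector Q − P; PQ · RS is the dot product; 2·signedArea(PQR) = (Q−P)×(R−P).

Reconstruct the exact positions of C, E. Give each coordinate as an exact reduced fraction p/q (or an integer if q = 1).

C = (-77/12, 67/6)
E = (-171/16, 21/8)

1. C_x = -77/12  [CA · DF = -1375/16 ∩ CG · FB = 125/6]
2. C_y = 67/6  [CA · DF = -1375/16 ∩ CG · FB = 125/6]
   → C = (-77/12, 67/6)
3. E_x = -171/16  [2·signedArea(CEF) = 0 ∩ EF · AC = 6875/64]
4. E_y = 21/8  [2·signedArea(CEF) = 0 ∩ EF · AC = 6875/64]
   → E = (-171/16, 21/8)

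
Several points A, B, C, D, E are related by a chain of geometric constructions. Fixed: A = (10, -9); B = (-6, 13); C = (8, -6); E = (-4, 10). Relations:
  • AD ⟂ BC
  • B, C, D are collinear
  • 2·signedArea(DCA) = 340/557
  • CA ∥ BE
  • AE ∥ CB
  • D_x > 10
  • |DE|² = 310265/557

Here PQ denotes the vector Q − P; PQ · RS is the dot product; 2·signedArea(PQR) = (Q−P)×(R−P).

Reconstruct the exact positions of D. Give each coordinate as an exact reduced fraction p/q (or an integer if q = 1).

1. D_x = 5646/557  [B, C, D are collinear ∩ AD ⟂ BC]
2. D_y = -4957/557  [B, C, D are collinear ∩ AD ⟂ BC]
   → D = (5646/557, -4957/557)

D = (5646/557, -4957/557)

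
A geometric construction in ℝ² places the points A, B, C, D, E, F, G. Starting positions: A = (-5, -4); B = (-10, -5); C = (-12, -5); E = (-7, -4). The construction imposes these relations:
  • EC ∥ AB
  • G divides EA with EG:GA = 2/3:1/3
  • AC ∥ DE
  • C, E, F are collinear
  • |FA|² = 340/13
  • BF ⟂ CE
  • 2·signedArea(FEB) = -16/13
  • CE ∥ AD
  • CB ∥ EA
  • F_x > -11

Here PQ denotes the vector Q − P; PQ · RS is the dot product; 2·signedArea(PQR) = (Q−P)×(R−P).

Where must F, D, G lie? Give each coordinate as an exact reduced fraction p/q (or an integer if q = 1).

D = (0, -3)
F = (-131/13, -60/13)
G = (-17/3, -4)

1. F_x = -131/13  [C, E, F are collinear ∩ BF ⟂ CE]
2. F_y = -60/13  [C, E, F are collinear ∩ BF ⟂ CE]
   → F = (-131/13, -60/13)
3. D_x = 0  [AC ∥ DE ∩ CE ∥ AD]
4. D_y = -3  [AC ∥ DE ∩ CE ∥ AD]
   → D = (0, -3)
5. G_x = -17/3  [G divides EA with EG:GA = 2/3:1/3]
6. G_y = -4  [G divides EA with EG:GA = 2/3:1/3]
   → G = (-17/3, -4)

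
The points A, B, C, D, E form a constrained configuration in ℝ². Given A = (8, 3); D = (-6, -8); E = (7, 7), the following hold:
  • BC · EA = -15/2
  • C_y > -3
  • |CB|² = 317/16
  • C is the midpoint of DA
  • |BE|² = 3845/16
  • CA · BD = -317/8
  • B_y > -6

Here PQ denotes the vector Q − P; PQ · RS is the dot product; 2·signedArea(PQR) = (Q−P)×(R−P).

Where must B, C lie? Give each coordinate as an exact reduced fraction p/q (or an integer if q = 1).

B = (-5/2, -21/4)
C = (1, -5/2)

1. C_x = 1  [C is the midpoint of DA]
2. C_y = -5/2  [C is the midpoint of DA]
   → C = (1, -5/2)
3. B_x = -5/2  [BC · EA = -15/2 ∩ CA · BD = -317/8]
4. B_y = -21/4  [BC · EA = -15/2 ∩ CA · BD = -317/8]
   → B = (-5/2, -21/4)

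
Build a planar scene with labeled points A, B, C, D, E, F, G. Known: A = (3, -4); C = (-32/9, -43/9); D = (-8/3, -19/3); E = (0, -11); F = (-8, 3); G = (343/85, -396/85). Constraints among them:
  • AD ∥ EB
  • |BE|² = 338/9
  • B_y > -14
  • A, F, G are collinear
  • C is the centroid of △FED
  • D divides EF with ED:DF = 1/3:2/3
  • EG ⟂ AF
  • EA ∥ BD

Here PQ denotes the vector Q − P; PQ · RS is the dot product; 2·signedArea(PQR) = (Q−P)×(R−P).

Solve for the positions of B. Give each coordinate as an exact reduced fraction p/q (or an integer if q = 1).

B = (-17/3, -40/3)

1. B_x = -17/3  [EA ∥ BD ∩ AD ∥ EB]
2. B_y = -40/3  [EA ∥ BD ∩ AD ∥ EB]
   → B = (-17/3, -40/3)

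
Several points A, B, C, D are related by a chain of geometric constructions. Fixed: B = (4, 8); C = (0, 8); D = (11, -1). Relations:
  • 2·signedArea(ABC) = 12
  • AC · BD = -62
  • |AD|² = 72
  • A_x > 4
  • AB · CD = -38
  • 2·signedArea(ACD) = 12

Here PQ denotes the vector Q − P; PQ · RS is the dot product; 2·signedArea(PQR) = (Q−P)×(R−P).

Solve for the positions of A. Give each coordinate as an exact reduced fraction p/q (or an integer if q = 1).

A = (5, 5)

1. A_x = 5  [2·signedArea(ABC) = 12 ∩ AB · CD = -38]
2. A_y = 5  [2·signedArea(ABC) = 12 ∩ AB · CD = -38]
   → A = (5, 5)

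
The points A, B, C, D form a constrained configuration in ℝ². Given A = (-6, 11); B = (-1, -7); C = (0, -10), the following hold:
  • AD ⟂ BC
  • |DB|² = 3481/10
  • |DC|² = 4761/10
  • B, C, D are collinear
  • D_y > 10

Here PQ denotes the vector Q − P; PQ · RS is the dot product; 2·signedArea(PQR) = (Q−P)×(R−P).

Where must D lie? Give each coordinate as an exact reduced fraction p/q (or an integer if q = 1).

1. D_x = -69/10  [B, C, D are collinear ∩ AD ⟂ BC]
2. D_y = 107/10  [B, C, D are collinear ∩ AD ⟂ BC]
   → D = (-69/10, 107/10)

D = (-69/10, 107/10)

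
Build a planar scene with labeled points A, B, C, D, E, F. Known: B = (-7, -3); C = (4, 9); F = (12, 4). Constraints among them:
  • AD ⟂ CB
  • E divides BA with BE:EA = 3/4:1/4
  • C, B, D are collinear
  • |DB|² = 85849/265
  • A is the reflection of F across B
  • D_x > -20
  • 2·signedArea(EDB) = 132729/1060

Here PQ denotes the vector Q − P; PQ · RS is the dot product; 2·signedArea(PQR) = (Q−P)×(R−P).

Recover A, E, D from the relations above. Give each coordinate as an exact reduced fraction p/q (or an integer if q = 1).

1. A_x = -26  [A is the reflection of F across B]
2. A_y = -10  [A is the reflection of F across B]
   → A = (-26, -10)
3. E_x = -85/4  [E divides BA with BE:EA = 3/4:1/4]
4. E_y = -33/4  [E divides BA with BE:EA = 3/4:1/4]
   → E = (-85/4, -33/4)
5. D_x = -5078/265  [C, B, D are collinear ∩ AD ⟂ CB]
6. D_y = -4311/265  [C, B, D are collinear ∩ AD ⟂ CB]
   → D = (-5078/265, -4311/265)

A = (-26, -10)
D = (-5078/265, -4311/265)
E = (-85/4, -33/4)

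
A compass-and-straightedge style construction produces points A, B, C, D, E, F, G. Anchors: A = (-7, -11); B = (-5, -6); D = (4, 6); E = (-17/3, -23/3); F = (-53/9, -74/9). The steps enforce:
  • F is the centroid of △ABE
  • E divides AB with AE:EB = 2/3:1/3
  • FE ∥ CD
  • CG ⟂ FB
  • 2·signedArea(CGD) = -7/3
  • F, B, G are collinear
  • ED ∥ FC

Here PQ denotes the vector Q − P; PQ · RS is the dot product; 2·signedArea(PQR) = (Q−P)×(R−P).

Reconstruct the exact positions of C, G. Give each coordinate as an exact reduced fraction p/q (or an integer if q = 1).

C = (34/9, 49/9)
G = (41/261, 1799/261)

1. C_x = 34/9  [FE ∥ CD ∩ ED ∥ FC]
2. C_y = 49/9  [FE ∥ CD ∩ ED ∥ FC]
   → C = (34/9, 49/9)
3. G_x = 41/261  [F, B, G are collinear ∩ CG ⟂ FB]
4. G_y = 1799/261  [F, B, G are collinear ∩ CG ⟂ FB]
   → G = (41/261, 1799/261)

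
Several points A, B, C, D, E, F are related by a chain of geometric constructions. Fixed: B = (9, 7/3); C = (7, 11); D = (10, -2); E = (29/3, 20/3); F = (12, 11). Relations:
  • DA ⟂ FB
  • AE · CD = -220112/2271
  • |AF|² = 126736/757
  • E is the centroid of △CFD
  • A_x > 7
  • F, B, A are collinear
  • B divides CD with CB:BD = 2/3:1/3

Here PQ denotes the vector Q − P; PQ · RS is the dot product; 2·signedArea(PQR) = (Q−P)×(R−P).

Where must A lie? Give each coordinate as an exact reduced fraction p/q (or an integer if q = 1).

A = (5880/757, -929/757)

1. A_x = 5880/757  [F, B, A are collinear ∩ DA ⟂ FB]
2. A_y = -929/757  [F, B, A are collinear ∩ DA ⟂ FB]
   → A = (5880/757, -929/757)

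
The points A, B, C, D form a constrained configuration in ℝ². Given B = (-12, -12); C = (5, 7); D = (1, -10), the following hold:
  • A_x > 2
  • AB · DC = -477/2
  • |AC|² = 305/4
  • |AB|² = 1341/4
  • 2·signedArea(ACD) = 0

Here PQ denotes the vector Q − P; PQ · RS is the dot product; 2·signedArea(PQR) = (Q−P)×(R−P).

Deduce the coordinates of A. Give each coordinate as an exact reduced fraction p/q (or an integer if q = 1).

1. A_x = 3  [2·signedArea(ACD) = 0 ∩ AB · DC = -477/2]
2. A_y = -3/2  [2·signedArea(ACD) = 0 ∩ AB · DC = -477/2]
   → A = (3, -3/2)

A = (3, -3/2)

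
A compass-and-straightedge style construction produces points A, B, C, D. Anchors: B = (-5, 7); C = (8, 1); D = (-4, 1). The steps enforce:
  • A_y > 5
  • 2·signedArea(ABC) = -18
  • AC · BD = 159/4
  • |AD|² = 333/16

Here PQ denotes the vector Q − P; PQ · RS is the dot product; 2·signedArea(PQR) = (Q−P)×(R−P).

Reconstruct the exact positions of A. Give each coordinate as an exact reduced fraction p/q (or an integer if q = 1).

1. A_x = -19/4  [AC · BD = 159/4 ∩ 2·signedArea(ABC) = -18]
2. A_y = 11/2  [AC · BD = 159/4 ∩ 2·signedArea(ABC) = -18]
   → A = (-19/4, 11/2)

A = (-19/4, 11/2)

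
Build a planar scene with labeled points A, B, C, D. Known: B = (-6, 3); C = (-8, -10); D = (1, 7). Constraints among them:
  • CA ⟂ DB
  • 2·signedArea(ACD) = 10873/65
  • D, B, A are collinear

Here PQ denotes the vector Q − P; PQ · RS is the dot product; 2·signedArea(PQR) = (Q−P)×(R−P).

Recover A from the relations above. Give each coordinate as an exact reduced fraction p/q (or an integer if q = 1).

A = (-852/65, -69/65)

1. A_x = -852/65  [D, B, A are collinear ∩ CA ⟂ DB]
2. A_y = -69/65  [D, B, A are collinear ∩ CA ⟂ DB]
   → A = (-852/65, -69/65)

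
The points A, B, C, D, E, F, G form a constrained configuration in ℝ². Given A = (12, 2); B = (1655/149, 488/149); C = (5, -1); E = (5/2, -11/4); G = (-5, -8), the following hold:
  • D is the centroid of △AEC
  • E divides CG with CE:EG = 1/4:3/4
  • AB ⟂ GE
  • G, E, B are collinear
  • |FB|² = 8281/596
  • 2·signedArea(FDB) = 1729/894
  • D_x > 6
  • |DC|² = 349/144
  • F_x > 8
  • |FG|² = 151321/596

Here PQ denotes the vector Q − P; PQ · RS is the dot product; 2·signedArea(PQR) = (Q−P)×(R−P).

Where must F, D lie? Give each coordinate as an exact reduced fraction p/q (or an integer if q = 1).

D = (13/2, -7/12)
F = (1200/149, 339/298)

1. D_x = 13/2  [D is the centroid of △AEC]
2. D_y = -7/12  [D is the centroid of △AEC]
   → D = (13/2, -7/12)
3. F_x = 1200/149  [line -6899/1788·x + 1373/298·y + 15397/596 = 0 ∩ |FG|² = 151321/596]
4. F_y = 339/298  [line -6899/1788·x + 1373/298·y + 15397/596 = 0 ∩ |FG|² = 151321/596]
   → F = (1200/149, 339/298)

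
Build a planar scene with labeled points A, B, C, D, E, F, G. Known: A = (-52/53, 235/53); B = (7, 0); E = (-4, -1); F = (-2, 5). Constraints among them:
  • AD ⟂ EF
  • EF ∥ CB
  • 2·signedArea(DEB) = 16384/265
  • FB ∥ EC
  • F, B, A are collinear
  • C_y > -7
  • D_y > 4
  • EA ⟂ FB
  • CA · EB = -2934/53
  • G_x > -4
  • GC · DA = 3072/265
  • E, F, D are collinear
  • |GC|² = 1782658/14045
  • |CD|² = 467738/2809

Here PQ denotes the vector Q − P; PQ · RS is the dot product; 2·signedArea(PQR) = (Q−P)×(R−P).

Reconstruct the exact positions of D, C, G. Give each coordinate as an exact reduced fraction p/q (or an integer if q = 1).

C = (5, -6)
D = (-548/265, 1271/265)
G = (-804/265, 503/265)

1. D_x = -548/265  [E, F, D are collinear ∩ AD ⟂ EF]
2. D_y = 1271/265  [E, F, D are collinear ∩ AD ⟂ EF]
   → D = (-548/265, 1271/265)
3. C_x = 5  [EF ∥ CB ∩ FB ∥ EC]
4. C_y = -6  [EF ∥ CB ∩ FB ∥ EC]
   → C = (5, -6)
5. G_x = -804/265  [line -288/265·x + 96/265·y + -1056/265 = 0 ∩ |GC|² = 1782658/14045]
6. G_y = 503/265  [line -288/265·x + 96/265·y + -1056/265 = 0 ∩ |GC|² = 1782658/14045]
   → G = (-804/265, 503/265)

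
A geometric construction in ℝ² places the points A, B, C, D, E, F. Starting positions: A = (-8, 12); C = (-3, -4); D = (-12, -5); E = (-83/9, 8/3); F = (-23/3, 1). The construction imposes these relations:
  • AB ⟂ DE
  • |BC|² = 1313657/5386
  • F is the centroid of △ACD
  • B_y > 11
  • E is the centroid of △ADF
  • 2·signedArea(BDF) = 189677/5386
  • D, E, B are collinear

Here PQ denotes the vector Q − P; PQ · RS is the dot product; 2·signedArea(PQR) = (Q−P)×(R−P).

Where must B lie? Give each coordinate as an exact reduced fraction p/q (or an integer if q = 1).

1. B_x = -32807/5386  [D, E, B are collinear ∩ AB ⟂ DE]
2. B_y = 60907/5386  [D, E, B are collinear ∩ AB ⟂ DE]
   → B = (-32807/5386, 60907/5386)

B = (-32807/5386, 60907/5386)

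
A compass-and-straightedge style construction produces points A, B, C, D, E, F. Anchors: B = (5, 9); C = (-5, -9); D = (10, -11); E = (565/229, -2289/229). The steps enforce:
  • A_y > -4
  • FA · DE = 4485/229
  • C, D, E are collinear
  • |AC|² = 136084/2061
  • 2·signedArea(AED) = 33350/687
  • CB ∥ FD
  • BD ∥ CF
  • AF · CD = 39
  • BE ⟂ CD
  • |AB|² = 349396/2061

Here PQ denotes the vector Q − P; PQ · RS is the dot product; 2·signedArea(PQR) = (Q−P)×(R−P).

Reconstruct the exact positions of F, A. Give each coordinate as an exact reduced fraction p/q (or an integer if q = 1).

A = (565/687, -763/229)
F = (0, -29)

1. F_x = 0  [CB ∥ FD ∩ BD ∥ CF]
2. F_y = -29  [CB ∥ FD ∩ BD ∥ CF]
   → F = (0, -29)
3. A_x = 565/687  [AF · CD = 39 ∩ 2·signedArea(AED) = 33350/687]
4. A_y = -763/229  [AF · CD = 39 ∩ 2·signedArea(AED) = 33350/687]
   → A = (565/687, -763/229)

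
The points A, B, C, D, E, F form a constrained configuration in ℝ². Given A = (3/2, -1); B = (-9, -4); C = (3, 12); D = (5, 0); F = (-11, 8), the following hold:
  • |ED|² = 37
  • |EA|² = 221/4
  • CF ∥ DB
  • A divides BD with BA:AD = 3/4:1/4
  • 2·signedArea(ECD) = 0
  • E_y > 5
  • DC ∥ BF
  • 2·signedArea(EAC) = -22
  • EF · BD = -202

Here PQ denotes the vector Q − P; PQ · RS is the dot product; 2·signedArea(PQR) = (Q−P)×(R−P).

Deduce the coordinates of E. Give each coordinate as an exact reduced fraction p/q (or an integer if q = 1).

E = (4, 6)

1. E_x = 4  [2·signedArea(ECD) = 0 ∩ EF · BD = -202]
2. E_y = 6  [2·signedArea(ECD) = 0 ∩ EF · BD = -202]
   → E = (4, 6)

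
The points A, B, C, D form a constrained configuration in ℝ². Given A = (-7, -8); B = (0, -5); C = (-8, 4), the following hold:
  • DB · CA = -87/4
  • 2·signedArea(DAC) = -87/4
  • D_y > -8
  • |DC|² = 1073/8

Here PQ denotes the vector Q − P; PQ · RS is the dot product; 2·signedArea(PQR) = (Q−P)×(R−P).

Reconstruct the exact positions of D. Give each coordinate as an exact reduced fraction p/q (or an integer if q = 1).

1. D_x = -21/4  [DB · CA = -87/4 ∩ 2·signedArea(DAC) = -87/4]
2. D_y = -29/4  [DB · CA = -87/4 ∩ 2·signedArea(DAC) = -87/4]
   → D = (-21/4, -29/4)

D = (-21/4, -29/4)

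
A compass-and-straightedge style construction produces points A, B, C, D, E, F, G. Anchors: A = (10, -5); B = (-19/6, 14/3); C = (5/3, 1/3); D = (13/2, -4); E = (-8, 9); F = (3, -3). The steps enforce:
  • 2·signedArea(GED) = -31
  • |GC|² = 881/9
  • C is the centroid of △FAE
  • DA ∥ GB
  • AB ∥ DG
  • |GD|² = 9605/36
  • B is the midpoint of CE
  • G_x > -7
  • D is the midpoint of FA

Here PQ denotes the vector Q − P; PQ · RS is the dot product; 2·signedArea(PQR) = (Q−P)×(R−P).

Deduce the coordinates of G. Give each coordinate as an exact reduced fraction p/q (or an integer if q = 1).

G = (-20/3, 17/3)

1. G_x = -20/3  [DA ∥ GB ∩ AB ∥ DG]
2. G_y = 17/3  [DA ∥ GB ∩ AB ∥ DG]
   → G = (-20/3, 17/3)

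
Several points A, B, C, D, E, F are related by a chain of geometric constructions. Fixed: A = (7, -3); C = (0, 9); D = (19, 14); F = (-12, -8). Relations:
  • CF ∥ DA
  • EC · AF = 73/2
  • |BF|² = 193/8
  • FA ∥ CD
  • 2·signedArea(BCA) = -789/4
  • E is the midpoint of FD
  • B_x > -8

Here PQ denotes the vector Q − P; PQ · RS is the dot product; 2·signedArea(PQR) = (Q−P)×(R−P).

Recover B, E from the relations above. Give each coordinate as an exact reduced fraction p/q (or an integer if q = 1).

1. B_x = -29/4  [line 12·x + 7·y + 537/4 = 0 ∩ |BF|² = 193/8]
2. B_y = -27/4  [line 12·x + 7·y + 537/4 = 0 ∩ |BF|² = 193/8]
   → B = (-29/4, -27/4)
3. E_x = 7/2  [E is the midpoint of FD]
4. E_y = 3  [E is the midpoint of FD]
   → E = (7/2, 3)

B = (-29/4, -27/4)
E = (7/2, 3)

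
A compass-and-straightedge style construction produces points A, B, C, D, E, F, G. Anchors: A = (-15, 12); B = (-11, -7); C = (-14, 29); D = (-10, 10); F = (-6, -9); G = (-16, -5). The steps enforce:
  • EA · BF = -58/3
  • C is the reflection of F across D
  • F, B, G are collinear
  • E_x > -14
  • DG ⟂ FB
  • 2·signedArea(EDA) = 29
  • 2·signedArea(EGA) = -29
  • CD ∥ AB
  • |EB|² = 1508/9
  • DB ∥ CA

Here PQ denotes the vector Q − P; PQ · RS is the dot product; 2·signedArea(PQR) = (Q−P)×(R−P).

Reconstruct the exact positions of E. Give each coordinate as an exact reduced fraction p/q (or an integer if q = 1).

1. E_x = -41/3  [2·signedArea(EGA) = -29 ∩ 2·signedArea(EDA) = 29]
2. E_y = 17/3  [2·signedArea(EGA) = -29 ∩ 2·signedArea(EDA) = 29]
   → E = (-41/3, 17/3)

E = (-41/3, 17/3)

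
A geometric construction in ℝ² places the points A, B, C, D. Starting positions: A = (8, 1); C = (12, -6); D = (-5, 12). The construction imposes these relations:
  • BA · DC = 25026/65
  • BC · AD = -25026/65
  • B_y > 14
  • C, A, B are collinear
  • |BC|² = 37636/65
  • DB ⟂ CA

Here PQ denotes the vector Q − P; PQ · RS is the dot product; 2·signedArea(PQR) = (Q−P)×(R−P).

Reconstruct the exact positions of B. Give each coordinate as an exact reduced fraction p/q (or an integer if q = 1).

B = (4/65, 968/65)

1. B_x = 4/65  [C, A, B are collinear ∩ DB ⟂ CA]
2. B_y = 968/65  [C, A, B are collinear ∩ DB ⟂ CA]
   → B = (4/65, 968/65)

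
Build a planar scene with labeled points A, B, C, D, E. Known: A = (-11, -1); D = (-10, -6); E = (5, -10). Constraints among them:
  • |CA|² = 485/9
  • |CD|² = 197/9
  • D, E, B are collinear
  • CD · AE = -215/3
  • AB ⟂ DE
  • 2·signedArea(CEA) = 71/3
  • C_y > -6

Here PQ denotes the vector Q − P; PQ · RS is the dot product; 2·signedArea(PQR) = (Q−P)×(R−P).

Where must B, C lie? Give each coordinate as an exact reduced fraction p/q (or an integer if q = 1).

B = (-2935/241, -1306/241)
C = (-16/3, -17/3)

1. B_x = -2935/241  [D, E, B are collinear ∩ AB ⟂ DE]
2. B_y = -1306/241  [D, E, B are collinear ∩ AB ⟂ DE]
   → B = (-2935/241, -1306/241)
3. C_x = -16/3  [2·signedArea(CEA) = 71/3 ∩ CD · AE = -215/3]
4. C_y = -17/3  [2·signedArea(CEA) = 71/3 ∩ CD · AE = -215/3]
   → C = (-16/3, -17/3)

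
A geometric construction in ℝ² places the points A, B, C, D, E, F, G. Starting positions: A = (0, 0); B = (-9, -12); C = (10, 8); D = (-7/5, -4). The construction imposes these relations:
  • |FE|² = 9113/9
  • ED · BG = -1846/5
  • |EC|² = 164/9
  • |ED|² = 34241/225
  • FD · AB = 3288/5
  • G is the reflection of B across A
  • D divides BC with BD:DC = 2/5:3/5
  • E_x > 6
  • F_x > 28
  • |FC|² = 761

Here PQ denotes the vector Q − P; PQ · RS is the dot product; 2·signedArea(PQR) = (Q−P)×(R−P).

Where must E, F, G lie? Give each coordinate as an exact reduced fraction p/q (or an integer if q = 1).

E = (20/3, 16/3)
F = (29, 28)
G = (9, 12)

1. F_x = 29  [line 9·x + 12·y + -597 = 0 ∩ |FC|² = 761]
2. F_y = 28  [line 9·x + 12·y + -597 = 0 ∩ |FC|² = 761]
   → F = (29, 28)
3. G_x = 9  [G is the reflection of B across A]
4. G_y = 12  [G is the reflection of B across A]
   → G = (9, 12)
5. E_x = 20/3  [line -18·x + -24·y + 248 = 0 ∩ |ED|² = 34241/225]
6. E_y = 16/3  [line -18·x + -24·y + 248 = 0 ∩ |ED|² = 34241/225]
   → E = (20/3, 16/3)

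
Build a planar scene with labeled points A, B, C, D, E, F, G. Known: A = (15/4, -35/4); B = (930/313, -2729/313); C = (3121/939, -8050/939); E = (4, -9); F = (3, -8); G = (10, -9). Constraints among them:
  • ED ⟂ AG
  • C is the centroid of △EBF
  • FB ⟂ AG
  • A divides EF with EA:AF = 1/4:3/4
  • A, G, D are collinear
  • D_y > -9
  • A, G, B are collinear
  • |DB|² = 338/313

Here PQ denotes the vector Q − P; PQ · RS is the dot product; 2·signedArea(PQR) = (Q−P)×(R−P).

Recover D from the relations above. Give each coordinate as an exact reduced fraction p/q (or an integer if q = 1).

1. D_x = 1255/313  [A, G, D are collinear ∩ ED ⟂ AG]
2. D_y = -2742/313  [A, G, D are collinear ∩ ED ⟂ AG]
   → D = (1255/313, -2742/313)

D = (1255/313, -2742/313)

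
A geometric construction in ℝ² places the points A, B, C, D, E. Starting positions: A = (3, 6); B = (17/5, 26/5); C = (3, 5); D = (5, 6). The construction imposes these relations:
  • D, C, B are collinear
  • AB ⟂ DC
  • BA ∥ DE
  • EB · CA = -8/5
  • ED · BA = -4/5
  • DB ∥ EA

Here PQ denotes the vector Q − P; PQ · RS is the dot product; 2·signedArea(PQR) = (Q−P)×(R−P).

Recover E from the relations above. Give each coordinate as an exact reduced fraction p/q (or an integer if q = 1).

1. E_x = 23/5  [DB ∥ EA ∩ BA ∥ DE]
2. E_y = 34/5  [DB ∥ EA ∩ BA ∥ DE]
   → E = (23/5, 34/5)

E = (23/5, 34/5)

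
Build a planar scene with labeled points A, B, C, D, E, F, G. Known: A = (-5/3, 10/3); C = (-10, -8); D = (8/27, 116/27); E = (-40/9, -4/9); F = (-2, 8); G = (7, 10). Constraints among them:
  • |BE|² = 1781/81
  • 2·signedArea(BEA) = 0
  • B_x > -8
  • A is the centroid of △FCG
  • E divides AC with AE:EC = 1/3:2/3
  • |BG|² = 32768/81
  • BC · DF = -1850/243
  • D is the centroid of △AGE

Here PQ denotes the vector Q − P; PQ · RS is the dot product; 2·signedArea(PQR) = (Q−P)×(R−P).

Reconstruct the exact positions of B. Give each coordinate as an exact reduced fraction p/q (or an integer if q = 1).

B = (-65/9, -38/9)

1. B_x = -65/9  [2·signedArea(BEA) = 0 ∩ BC · DF = -1850/243]
2. B_y = -38/9  [2·signedArea(BEA) = 0 ∩ BC · DF = -1850/243]
   → B = (-65/9, -38/9)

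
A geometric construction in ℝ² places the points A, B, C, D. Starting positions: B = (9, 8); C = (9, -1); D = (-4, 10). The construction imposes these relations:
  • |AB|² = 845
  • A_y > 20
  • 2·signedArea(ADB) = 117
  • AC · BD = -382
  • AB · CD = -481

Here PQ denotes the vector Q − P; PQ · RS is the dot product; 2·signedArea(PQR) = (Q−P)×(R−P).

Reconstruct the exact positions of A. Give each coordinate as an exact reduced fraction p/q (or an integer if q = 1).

A = (-17, 21)

1. A_x = -17  [2·signedArea(ADB) = 117 ∩ AC · BD = -382]
2. A_y = 21  [2·signedArea(ADB) = 117 ∩ AC · BD = -382]
   → A = (-17, 21)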